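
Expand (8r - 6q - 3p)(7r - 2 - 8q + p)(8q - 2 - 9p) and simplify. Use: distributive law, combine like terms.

448qr^2 - 112r^2 - 504pr^2 + 84qr + 32r + 170pr - 848q^2r + 850pqr + 117p^2r - 24q - 96pq + 384q^3 - 288pq^2 - 186p^2q - 12p - 48p^2 + 27p^3

(8r - 6q - 3p)(7r - 2 - 8q + p)(8q - 2 - 9p)
= (56r^2 - 16r - 64qr + 8pr - 42qr + 12q + 48q^2 - 6pq - 21pr + 6p + 24pq - 3p^2)(8q - 2 - 9p)    [distributive law]
= (56r^2 - 16r - 106qr - 13pr + 12q + 48q^2 + 18pq + 6p - 3p^2)(8q - 2 - 9p)    [combine like terms]
= 448qr^2 - 112r^2 - 504pr^2 - 128qr + 32r + 144pr - 848q^2r + 212qr + 954pqr - 104pqr + 26pr + 117p^2r + 96q^2 - 24q - 108pq + 384q^3 - 96q^2 - 432pq^2 + 144pq^2 - 36pq - 162p^2q + 48pq - 12p - 54p^2 - 24p^2q + 6p^2 + 27p^3    [distributive law]
= 448qr^2 - 112r^2 - 504pr^2 + 84qr + 32r + 170pr - 848q^2r + 850pqr + 117p^2r - 24q - 96pq + 384q^3 - 288pq^2 - 186p^2q - 12p - 48p^2 + 27p^3    [combine like terms]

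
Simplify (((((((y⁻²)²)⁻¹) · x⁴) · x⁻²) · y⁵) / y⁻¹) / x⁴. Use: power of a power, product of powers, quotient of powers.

x⁻²y¹⁰

(((((((y⁻²)²)⁻¹) · x⁴) · x⁻²) · y⁵) / y⁻¹) / x⁴
= ((((((y⁻²)⁻²) · x⁴) · x⁻²) · y⁵) / y⁻¹) / x⁴    [power of a power]
= ((((y⁴ · x⁴) · x⁻²) · y⁵) / y⁻¹) / x⁴    [power of a power]
= x⁻²y¹⁰    [quotient of powers; product of powers]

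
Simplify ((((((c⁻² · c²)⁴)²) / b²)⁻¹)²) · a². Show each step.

a²b⁴

((((((c⁻² · c²)⁴)²) / b²)⁻¹)²) · a²
= (((((c⁻² · c²)⁴)²) / b²)⁻²) · a²    [power of a power]
= (((((c⁻² · c²)⁴)²)⁻²) / ((b²)⁻²)) · a²    [power of a quotient]
= ((((c⁻² · c²)⁴)⁻⁴) / ((b²)⁻²)) · a²    [power of a power]
= (((c⁻² · c²)⁻¹⁶) / ((b²)⁻²)) · a²    [power of a power]
= ((((c⁻²)⁻¹⁶) · ((c²)⁻¹⁶)) / ((b²)⁻²)) · a²    [power of a product]
= ((c³² · ((c²)⁻¹⁶)) / ((b²)⁻²)) · a²    [power of a power]
= ((c³² · c⁻³²) / ((b²)⁻²)) · a²    [power of a power]
= (c⁰ / ((b²)⁻²)) · a²    [product of powers]
= (c⁰ / b⁻⁴) · a²    [power of a power]
= a²b⁴    [quotient of powers]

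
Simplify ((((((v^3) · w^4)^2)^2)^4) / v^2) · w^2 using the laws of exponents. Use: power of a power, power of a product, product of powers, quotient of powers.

v^46·w^66

((((((v^3) · w^4)^2)^2)^4) / v^2) · w^2
= (((((v^3) · w^4)^2)^8) / v^2) · w^2    [power of a power]
= ((((v^3) · w^4)^16) / v^2) · w^2    [power of a power]
= ((((v^3)^16) · ((w^4)^16)) / v^2) · w^2    [power of a product]
= (((v^48) · ((w^4)^16)) / v^2) · w^2    [power of a power]
= ((v^48 · w^64) / v^2) · w^2    [power of a power]
= v^46·w^66    [quotient of powers; product of powers]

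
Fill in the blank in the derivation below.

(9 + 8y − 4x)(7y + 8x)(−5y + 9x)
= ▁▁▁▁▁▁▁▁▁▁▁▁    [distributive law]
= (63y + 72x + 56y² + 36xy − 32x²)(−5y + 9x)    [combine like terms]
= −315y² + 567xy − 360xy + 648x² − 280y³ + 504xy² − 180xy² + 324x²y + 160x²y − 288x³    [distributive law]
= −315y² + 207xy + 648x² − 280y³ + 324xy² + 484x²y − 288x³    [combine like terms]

After distributive law, the bracketed line is:

(63y + 72x + 56y² + 64xy − 28xy − 32x²)(−5y + 9x)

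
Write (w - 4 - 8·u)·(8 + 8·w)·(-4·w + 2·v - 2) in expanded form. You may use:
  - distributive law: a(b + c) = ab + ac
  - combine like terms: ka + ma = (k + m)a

(w - 4 - 8·u)·(8 + 8·w)·(-4·w + 2·v - 2)
= (8·w + 8·w^2 - 32 - 32·w - 64·u - 64·u·w)·(-4·w + 2·v - 2)    [distributive law]
= (-24·w + 8·w^2 - 32 - 64·u - 64·u·w)·(-4·w + 2·v - 2)    [combine like terms]
= 96·w^2 - 48·v·w + 48·w - 32·w^3 + 16·v·w^2 - 16·w^2 + 128·w - 64·v + 64 + 256·u·w - 128·u·v + 128·u + 256·u·w^2 - 128·u·v·w + 128·u·w    [distributive law]
= 80·w^2 - 48·v·w + 176·w - 32·w^3 + 16·v·w^2 - 64·v + 64 + 384·u·w - 128·u·v + 128·u + 256·u·w^2 - 128·u·v·w    [combine like terms]

80·w^2 - 48·v·w + 176·w - 32·w^3 + 16·v·w^2 - 64·v + 64 + 384·u·w - 128·u·v + 128·u + 256·u·w^2 - 128·u·v·w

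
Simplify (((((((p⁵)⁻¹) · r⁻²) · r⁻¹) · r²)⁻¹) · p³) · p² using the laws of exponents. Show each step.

p¹⁰r

(((((((p⁵)⁻¹) · r⁻²) · r⁻¹) · r²)⁻¹) · p³) · p²
= (((((((p⁵)⁻¹) · r⁻²) · r⁻¹)⁻¹) · ((r²)⁻¹)) · p³) · p²    [power of a product]
= (((((((p⁵)⁻¹) · r⁻²)⁻¹) · ((r⁻¹)⁻¹)) · ((r²)⁻¹)) · p³) · p²    [power of a product]
= (((((((p⁵)⁻¹)⁻¹) · ((r⁻²)⁻¹)) · ((r⁻¹)⁻¹)) · ((r²)⁻¹)) · p³) · p²    [power of a product]
= ((((((p⁵)¹) · ((r⁻²)⁻¹)) · ((r⁻¹)⁻¹)) · ((r²)⁻¹)) · p³) · p²    [power of a power]
= ((((p⁵ · ((r⁻²)⁻¹)) · ((r⁻¹)⁻¹)) · ((r²)⁻¹)) · p³) · p²    [power of a power]
= ((((p⁵ · r²) · ((r⁻¹)⁻¹)) · ((r²)⁻¹)) · p³) · p²    [power of a power]
= ((((p⁵ · r²) · r) · ((r²)⁻¹)) · p³) · p²    [power of a power]
= ((((p⁵ · r²) · r) · r⁻²) · p³) · p²    [power of a power]
= p¹⁰r    [product of powers]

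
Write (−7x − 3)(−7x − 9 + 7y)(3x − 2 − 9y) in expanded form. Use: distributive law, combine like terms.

147x^3 + 154x^2 − 588x^2y − 87x − 721xy + 441xy^2 − 54 − 201y + 189y^2

(−7x − 3)(−7x − 9 + 7y)(3x − 2 − 9y)
= (49x^2 + 63x − 49xy + 21x + 27 − 21y)(3x − 2 − 9y)    [distributive law]
= (49x^2 + 84x − 49xy + 27 − 21y)(3x − 2 − 9y)    [combine like terms]
= 147x^3 − 98x^2 − 441x^2y + 252x^2 − 168x − 756xy − 147x^2y + 98xy + 441xy^2 + 81x − 54 − 243y − 63xy + 42y + 189y^2    [distributive law]
= 147x^3 + 154x^2 − 588x^2y − 87x − 721xy + 441xy^2 − 54 − 201y + 189y^2    [combine like terms]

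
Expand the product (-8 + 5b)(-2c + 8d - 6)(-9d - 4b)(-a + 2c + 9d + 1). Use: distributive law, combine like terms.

(-8 + 5b)(-2c + 8d - 6)(-9d - 4b)(-a + 2c + 9d + 1)
= (16c - 64d + 48 - 10bc + 40bd - 30b)(-9d - 4b)(-a + 2c + 9d + 1)    [distributive law]
= (-144cd - 64bc + 576d^2 + 256bd - 432d - 192b + 90bcd + 40b^2c - 360bd^2 - 160b^2d + 270bd + 120b^2)(-a + 2c + 9d + 1)    [distributive law]
= (-144cd - 64bc + 576d^2 + 526bd - 432d - 192b + 90bcd + 40b^2c - 360bd^2 - 160b^2d + 120b^2)(-a + 2c + 9d + 1)    [combine like terms]
= 144acd - 288c^2d - 1296cd^2 - 144cd + 64abc - 128bc^2 - 576bcd - 64bc - 576ad^2 + 1152cd^2 + 5184d^3 + 576d^2 - 526abd + 1052bcd + 4734bd^2 + 526bd + 432ad - 864cd - 3888d^2 - 432d + 192ab - 384bc - 1728bd - 192b - 90abcd + 180bc^2d + 810bcd^2 + 90bcd - 40ab^2c + 80b^2c^2 + 360b^2cd + 40b^2c + 360abd^2 - 720bcd^2 - 3240bd^3 - 360bd^2 + 160ab^2d - 320b^2cd - 1440b^2d^2 - 160b^2d - 120ab^2 + 240b^2c + 1080b^2d + 120b^2    [distributive law]
= 144acd - 288c^2d - 144cd^2 - 1008cd + 64abc - 128bc^2 + 566bcd - 448bc - 576ad^2 + 5184d^3 - 3312d^2 - 526abd + 4374bd^2 - 1202bd + 432ad - 432d + 192ab - 192b - 90abcd + 180bc^2d + 90bcd^2 - 40ab^2c + 80b^2c^2 + 40b^2cd + 280b^2c + 360abd^2 - 3240bd^3 + 160ab^2d - 1440b^2d^2 + 920b^2d - 120ab^2 + 120b^2    [combine like terms]

144acd - 288c^2d - 144cd^2 - 1008cd + 64abc - 128bc^2 + 566bcd - 448bc - 576ad^2 + 5184d^3 - 3312d^2 - 526abd + 4374bd^2 - 1202bd + 432ad - 432d + 192ab - 192b - 90abcd + 180bc^2d + 90bcd^2 - 40ab^2c + 80b^2c^2 + 40b^2cd + 280b^2c + 360abd^2 - 3240bd^3 + 160ab^2d - 1440b^2d^2 + 920b^2d - 120ab^2 + 120b^2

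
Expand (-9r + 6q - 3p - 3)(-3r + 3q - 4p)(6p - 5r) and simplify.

(-9r + 6q - 3p - 3)(-3r + 3q - 4p)(6p - 5r)
= (27r^2 - 27qr + 36pr - 18qr + 18q^2 - 24pq + 9pr - 9pq + 12p^2 + 9r - 9q + 12p)(6p - 5r)    [distributive law]
= (27r^2 - 45qr + 45pr + 18q^2 - 33pq + 12p^2 + 9r - 9q + 12p)(6p - 5r)    [combine like terms]
= 162pr^2 - 135r^3 - 270pqr + 225qr^2 + 270p^2r - 225pr^2 + 108pq^2 - 90q^2r - 198p^2q + 165pqr + 72p^3 - 60p^2r + 54pr - 45r^2 - 54pq + 45qr + 72p^2 - 60pr    [distributive law]
= -63pr^2 - 135r^3 - 105pqr + 225qr^2 + 210p^2r + 108pq^2 - 90q^2r - 198p^2q + 72p^3 - 6pr - 45r^2 - 54pq + 45qr + 72p^2    [combine like terms]

-63pr^2 - 135r^3 - 105pqr + 225qr^2 + 210p^2r + 108pq^2 - 90q^2r - 198p^2q + 72p^3 - 6pr - 45r^2 - 54pq + 45qr + 72p^2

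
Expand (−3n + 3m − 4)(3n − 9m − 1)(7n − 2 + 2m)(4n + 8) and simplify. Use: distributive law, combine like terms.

−252n⁴ − 684n³ − 176n² + 936mn³ + 2436mn² + 896mn − 468m²n² − 456m²n + 336n + 960m² − 216m³n − 432m³ − 464m − 64

(−3n + 3m − 4)(3n − 9m − 1)(7n − 2 + 2m)(4n + 8)
= (−9n² + 27mn + 3n + 9mn − 27m² − 3m − 12n + 36m + 4)(7n − 2 + 2m)(4n + 8)    [distributive law]
= (−9n² + 36mn − 9n − 27m² + 33m + 4)(7n − 2 + 2m)(4n + 8)    [combine like terms]
= (−63n³ + 18n² − 18mn² + 252mn² − 72mn + 72m²n − 63n² + 18n − 18mn − 189m²n + 54m² − 54m³ + 231mn − 66m + 66m² + 28n − 8 + 8m)(4n + 8)    [distributive law]
= (−63n³ − 45n² + 234mn² + 141mn − 117m²n + 46n + 120m² − 54m³ − 58m − 8)(4n + 8)    [combine like terms]
= −252n⁴ − 504n³ − 180n³ − 360n² + 936mn³ + 1872mn² + 564mn² + 1128mn − 468m²n² − 936m²n + 184n² + 368n + 480m²n + 960m² − 216m³n − 432m³ − 232mn − 464m − 32n − 64    [distributive law]
= −252n⁴ − 684n³ − 176n² + 936mn³ + 2436mn² + 896mn − 468m²n² − 456m²n + 336n + 960m² − 216m³n − 432m³ − 464m − 64    [combine like terms]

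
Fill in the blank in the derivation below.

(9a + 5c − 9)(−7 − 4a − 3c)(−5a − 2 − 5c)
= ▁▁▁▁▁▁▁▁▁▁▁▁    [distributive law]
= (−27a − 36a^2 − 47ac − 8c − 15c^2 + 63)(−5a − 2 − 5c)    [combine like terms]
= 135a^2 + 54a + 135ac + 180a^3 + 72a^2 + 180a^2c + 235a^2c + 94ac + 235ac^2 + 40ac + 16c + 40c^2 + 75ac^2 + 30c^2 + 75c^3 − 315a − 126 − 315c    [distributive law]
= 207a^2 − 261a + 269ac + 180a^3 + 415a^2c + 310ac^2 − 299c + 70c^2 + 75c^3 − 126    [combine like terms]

Applying distributive law to the line above:

(−63a − 36a^2 − 27ac − 35c − 20ac − 15c^2 + 63 + 36a + 27c)(−5a − 2 − 5c)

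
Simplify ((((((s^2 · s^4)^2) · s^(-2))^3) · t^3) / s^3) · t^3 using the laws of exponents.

((((((s^2 · s^4)^2) · s^(-2))^3) · t^3) / s^3) · t^3
= ((((((s^2 · s^4)^2)^3) · ((s^(-2))^3)) · t^3) / s^3) · t^3    [power of a product]
= (((((s^2 · s^4)^6) · ((s^(-2))^3)) · t^3) / s^3) · t^3    [power of a power]
= ((((((s^2)^6) · ((s^4)^6)) · ((s^(-2))^3)) · t^3) / s^3) · t^3    [power of a product]
= ((((s^12 · ((s^4)^6)) · ((s^(-2))^3)) · t^3) / s^3) · t^3    [power of a power]
= ((((s^12 · s^24) · ((s^(-2))^3)) · t^3) / s^3) · t^3    [power of a power]
= (((s^36 · ((s^(-2))^3)) · t^3) / s^3) · t^3    [product of powers]
= (((s^36 · s^(-6)) · t^3) / s^3) · t^3    [power of a power]
= ((s^30 · t^3) / s^3) · t^3    [product of powers]
= s^27t^6    [quotient of powers; product of powers]

s^27t^6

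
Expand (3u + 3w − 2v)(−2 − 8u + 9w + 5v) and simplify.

−6u − 24u² + 3uw + 31uv − 6w + 27w² − 3vw + 4v − 10v²

(3u + 3w − 2v)(−2 − 8u + 9w + 5v)
= −6u − 24u² + 27uw + 15uv − 6w − 24uw + 27w² + 15vw + 4v + 16uv − 18vw − 10v²    [distributive law]
= −6u − 24u² + 3uw + 31uv − 6w + 27w² − 3vw + 4v − 10v²    [combine like terms]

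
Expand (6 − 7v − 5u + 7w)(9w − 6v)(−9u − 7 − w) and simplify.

(6 − 7v − 5u + 7w)(9w − 6v)(−9u − 7 − w)
= (54w − 36v − 63vw + 42v^2 − 45uw + 30uv + 63w^2 − 42vw)(−9u − 7 − w)    [distributive law]
= (54w − 36v − 105vw + 42v^2 − 45uw + 30uv + 63w^2)(−9u − 7 − w)    [combine like terms]
= −486uw − 378w − 54w^2 + 324uv + 252v + 36vw + 945uvw + 735vw + 105vw^2 − 378uv^2 − 294v^2 − 42v^2w + 405u^2w + 315uw + 45uw^2 − 270u^2v − 210uv − 30uvw − 567uw^2 − 441w^2 − 63w^3    [distributive law]
= −171uw − 378w − 495w^2 + 114uv + 252v + 771vw + 915uvw + 105vw^2 − 378uv^2 − 294v^2 − 42v^2w + 405u^2w − 522uw^2 − 270u^2v − 63w^3    [combine like terms]

−171uw − 378w − 495w^2 + 114uv + 252v + 771vw + 915uvw + 105vw^2 − 378uv^2 − 294v^2 − 42v^2w + 405u^2w − 522uw^2 − 270u^2v − 63w^3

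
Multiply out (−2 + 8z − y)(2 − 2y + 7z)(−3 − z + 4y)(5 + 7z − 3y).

60 + 74z − 146y − 864z^2 + 227yz + 76y^2 + 2270yz^2 − 681y^2z + 34y^3 − 1470z^3 + 1897yz^3 − 1399y^2z^2 + 338y^3z − 392z^4 − 24y^4

(−2 + 8z − y)(2 − 2y + 7z)(−3 − z + 4y)(5 + 7z − 3y)
= (−4 + 4y − 14z + 16z − 16yz + 56z^2 − 2y + 2y^2 − 7yz)(−3 − z + 4y)(5 + 7z − 3y)    [distributive law]
= (−4 + 2y + 2z − 23yz + 56z^2 + 2y^2)(−3 − z + 4y)(5 + 7z − 3y)    [combine like terms]
= (12 + 4z − 16y − 6y − 2yz + 8y^2 − 6z − 2z^2 + 8yz + 69yz + 23yz^2 − 92y^2z − 168z^2 − 56z^3 + 224yz^2 − 6y^2 − 2y^2z + 8y^3)(5 + 7z − 3y)    [distributive law]
= (12 − 2z − 22y + 75yz + 2y^2 − 170z^2 + 247yz^2 − 94y^2z − 56z^3 + 8y^3)(5 + 7z − 3y)    [combine like terms]
= 60 + 84z − 36y − 10z − 14z^2 + 6yz − 110y − 154yz + 66y^2 + 375yz + 525yz^2 − 225y^2z + 10y^2 + 14y^2z − 6y^3 − 850z^2 − 1190z^3 + 510yz^2 + 1235yz^2 + 1729yz^3 − 741y^2z^2 − 470y^2z − 658y^2z^2 + 282y^3z − 280z^3 − 392z^4 + 168yz^3 + 40y^3 + 56y^3z − 24y^4    [distributive law]
= 60 + 74z − 146y − 864z^2 + 227yz + 76y^2 + 2270yz^2 − 681y^2z + 34y^3 − 1470z^3 + 1897yz^3 − 1399y^2z^2 + 338y^3z − 392z^4 − 24y^4    [combine like terms]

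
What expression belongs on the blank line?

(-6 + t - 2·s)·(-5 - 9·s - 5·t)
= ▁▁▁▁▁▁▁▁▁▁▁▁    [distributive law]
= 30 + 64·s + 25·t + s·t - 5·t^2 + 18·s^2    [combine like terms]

After distributive law, the bracketed line is:

30 + 54·s + 30·t - 5·t - 9·s·t - 5·t^2 + 10·s + 18·s^2 + 10·s·t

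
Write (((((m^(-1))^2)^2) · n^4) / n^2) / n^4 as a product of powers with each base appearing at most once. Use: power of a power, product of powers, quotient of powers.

(((((m^(-1))^2)^2) · n^4) / n^2) / n^4
= ((((m^(-1))^4) · n^4) / n^2) / n^4    [power of a power]
= ((m^(-4) · n^4) / n^2) / n^4    [power of a power]
= m^(-4)·n^(-2)    [quotient of powers; product of powers]

m^(-4)·n^(-2)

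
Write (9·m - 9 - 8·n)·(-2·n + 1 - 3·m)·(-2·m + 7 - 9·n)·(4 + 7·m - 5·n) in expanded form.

(9·m - 9 - 8·n)·(-2·n + 1 - 3·m)·(-2·m + 7 - 9·n)·(4 + 7·m - 5·n)
= (-18·m·n + 9·m - 27·m^2 + 18·n - 9 + 27·m + 16·n^2 - 8·n + 24·m·n)·(-2·m + 7 - 9·n)·(4 + 7·m - 5·n)    [distributive law]
= (6·m·n + 36·m - 27·m^2 + 10·n - 9 + 16·n^2)·(-2·m + 7 - 9·n)·(4 + 7·m - 5·n)    [combine like terms]
= (-12·m^2·n + 42·m·n - 54·m·n^2 - 72·m^2 + 252·m - 324·m·n + 54·m^3 - 189·m^2 + 243·m^2·n - 20·m·n + 70·n - 90·n^2 + 18·m - 63 + 81·n - 32·m·n^2 + 112·n^2 - 144·n^3)·(4 + 7·m - 5·n)    [distributive law]
= (231·m^2·n - 302·m·n - 86·m·n^2 - 261·m^2 + 270·m + 54·m^3 + 151·n + 22·n^2 - 63 - 144·n^3)·(4 + 7·m - 5·n)    [combine like terms]
= 924·m^2·n + 1617·m^3·n - 1155·m^2·n^2 - 1208·m·n - 2114·m^2·n + 1510·m·n^2 - 344·m·n^2 - 602·m^2·n^2 + 430·m·n^3 - 1044·m^2 - 1827·m^3 + 1305·m^2·n + 1080·m + 1890·m^2 - 1350·m·n + 216·m^3 + 378·m^4 - 270·m^3·n + 604·n + 1057·m·n - 755·n^2 + 88·n^2 + 154·m·n^2 - 110·n^3 - 252 - 441·m + 315·n - 576·n^3 - 1008·m·n^3 + 720·n^4    [distributive law]
= 115·m^2·n + 1347·m^3·n - 1757·m^2·n^2 - 1501·m·n + 1320·m·n^2 - 578·m·n^3 + 846·m^2 - 1611·m^3 + 639·m + 378·m^4 + 919·n - 667·n^2 - 686·n^3 - 252 + 720·n^4    [combine like terms]

115·m^2·n + 1347·m^3·n - 1757·m^2·n^2 - 1501·m·n + 1320·m·n^2 - 578·m·n^3 + 846·m^2 - 1611·m^3 + 639·m + 378·m^4 + 919·n - 667·n^2 - 686·n^3 - 252 + 720·n^4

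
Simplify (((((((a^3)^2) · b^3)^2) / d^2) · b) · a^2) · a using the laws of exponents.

(((((((a^3)^2) · b^3)^2) / d^2) · b) · a^2) · a
= (((((((a^3)^2)^2) · ((b^3)^2)) / d^2) · b) · a^2) · a    [power of a product]
= ((((((a^3)^4) · ((b^3)^2)) / d^2) · b) · a^2) · a    [power of a power]
= ((((a^12 · ((b^3)^2)) / d^2) · b) · a^2) · a    [power of a power]
= ((((a^12 · b^6) / d^2) · b) · a^2) · a    [power of a power]
= a^15·b^7·d^(-2)    [quotient of powers; product of powers]

a^15·b^7·d^(-2)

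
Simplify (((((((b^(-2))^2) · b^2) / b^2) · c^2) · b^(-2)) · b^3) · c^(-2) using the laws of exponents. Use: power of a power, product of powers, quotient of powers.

b^(-3)

(((((((b^(-2))^2) · b^2) / b^2) · c^2) · b^(-2)) · b^3) · c^(-2)
= (((((b^(-4) · b^2) / b^2) · c^2) · b^(-2)) · b^3) · c^(-2)    [power of a power]
= ((((b^(-2) / b^2) · c^2) · b^(-2)) · b^3) · c^(-2)    [product of powers]
= (((b^(-4) · c^2) · b^(-2)) · b^3) · c^(-2)    [quotient of powers]
= b^(-3)    [product of powers]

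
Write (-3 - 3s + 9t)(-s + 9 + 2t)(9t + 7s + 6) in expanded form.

219st - 150s^2 - 333s + 207t - 162 + 783t^2 - 78s^2t + 21s^3 - 9st^2 + 162t^3

(-3 - 3s + 9t)(-s + 9 + 2t)(9t + 7s + 6)
= (3s - 27 - 6t + 3s^2 - 27s - 6st - 9st + 81t + 18t^2)(9t + 7s + 6)    [distributive law]
= (-24s - 27 + 75t + 3s^2 - 15st + 18t^2)(9t + 7s + 6)    [combine like terms]
= -216st - 168s^2 - 144s - 243t - 189s - 162 + 675t^2 + 525st + 450t + 27s^2t + 21s^3 + 18s^2 - 135st^2 - 105s^2t - 90st + 162t^3 + 126st^2 + 108t^2    [distributive law]
= 219st - 150s^2 - 333s + 207t - 162 + 783t^2 - 78s^2t + 21s^3 - 9st^2 + 162t^3    [combine like terms]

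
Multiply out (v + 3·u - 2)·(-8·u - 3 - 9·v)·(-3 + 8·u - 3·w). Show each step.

225·u·v - 280·u²·v + 105·u·v·w - 45·v - 45·v·w + 27·v² - 72·u·v² + 27·v²·w + 128·u² - 192·u³ + 72·u²·w + 27·u - 21·u·w - 18 - 18·w

(v + 3·u - 2)·(-8·u - 3 - 9·v)·(-3 + 8·u - 3·w)
= (-8·u·v - 3·v - 9·v² - 24·u² - 9·u - 27·u·v + 16·u + 6 + 18·v)·(-3 + 8·u - 3·w)    [distributive law]
= (-35·u·v + 15·v - 9·v² - 24·u² + 7·u + 6)·(-3 + 8·u - 3·w)    [combine like terms]
= 105·u·v - 280·u²·v + 105·u·v·w - 45·v + 120·u·v - 45·v·w + 27·v² - 72·u·v² + 27·v²·w + 72·u² - 192·u³ + 72·u²·w - 21·u + 56·u² - 21·u·w - 18 + 48·u - 18·w    [distributive law]
= 225·u·v - 280·u²·v + 105·u·v·w - 45·v - 45·v·w + 27·v² - 72·u·v² + 27·v²·w + 128·u² - 192·u³ + 72·u²·w + 27·u - 21·u·w - 18 - 18·w    [combine like terms]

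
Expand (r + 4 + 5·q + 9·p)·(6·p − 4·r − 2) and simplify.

−30·p·r − 4·r^2 − 18·r + 6·p − 8 + 30·p·q − 20·q·r − 10·q + 54·p^2

(r + 4 + 5·q + 9·p)·(6·p − 4·r − 2)
= 6·p·r − 4·r^2 − 2·r + 24·p − 16·r − 8 + 30·p·q − 20·q·r − 10·q + 54·p^2 − 36·p·r − 18·p    [distributive law]
= −30·p·r − 4·r^2 − 18·r + 6·p − 8 + 30·p·q − 20·q·r − 10·q + 54·p^2    [combine like terms]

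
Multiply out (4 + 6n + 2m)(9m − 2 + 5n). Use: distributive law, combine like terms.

32m − 8 + 8n + 64mn + 30n^2 + 18m^2

(4 + 6n + 2m)(9m − 2 + 5n)
= 36m − 8 + 20n + 54mn − 12n + 30n^2 + 18m^2 − 4m + 10mn    [distributive law]
= 32m − 8 + 8n + 64mn + 30n^2 + 18m^2    [combine like terms]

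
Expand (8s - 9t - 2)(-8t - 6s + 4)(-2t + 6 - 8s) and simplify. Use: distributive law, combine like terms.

-556st^2 + 12st + 176s^2t - 640s^2 + 384s^3 + 328s - 144t^3 + 472t^2 - 104t - 48

(8s - 9t - 2)(-8t - 6s + 4)(-2t + 6 - 8s)
= (-64st - 48s^2 + 32s + 72t^2 + 54st - 36t + 16t + 12s - 8)(-2t + 6 - 8s)    [distributive law]
= (-10st - 48s^2 + 44s + 72t^2 - 20t - 8)(-2t + 6 - 8s)    [combine like terms]
= 20st^2 - 60st + 80s^2t + 96s^2t - 288s^2 + 384s^3 - 88st + 264s - 352s^2 - 144t^3 + 432t^2 - 576st^2 + 40t^2 - 120t + 160st + 16t - 48 + 64s    [distributive law]
= -556st^2 + 12st + 176s^2t - 640s^2 + 384s^3 + 328s - 144t^3 + 472t^2 - 104t - 48    [combine like terms]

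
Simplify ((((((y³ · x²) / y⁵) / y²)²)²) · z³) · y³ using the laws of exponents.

x⁸·y⁻¹³·z³

((((((y³ · x²) / y⁵) / y²)²)²) · z³) · y³
= (((((y³ · x²) / y⁵) / y²)⁴) · z³) · y³    [power of a power]
= (((((y³ · x²) / y⁵)⁴) / ((y²)⁴)) · z³) · y³    [power of a quotient]
= (((((y³ · x²)⁴) / ((y⁵)⁴)) / ((y²)⁴)) · z³) · y³    [power of a quotient]
= ((((((y³)⁴) · ((x²)⁴)) / ((y⁵)⁴)) / ((y²)⁴)) · z³) · y³    [power of a product]
= ((((y¹² · ((x²)⁴)) / ((y⁵)⁴)) / ((y²)⁴)) · z³) · y³    [power of a power]
= ((((y¹² · x⁸) / ((y⁵)⁴)) / ((y²)⁴)) · z³) · y³    [power of a power]
= ((((y¹² · x⁸) / y²⁰) / ((y²)⁴)) · z³) · y³    [power of a power]
= ((((y¹² · x⁸) / y²⁰) / y⁸) · z³) · y³    [power of a power]
= x⁸·y⁻¹³·z³    [quotient of powers; product of powers]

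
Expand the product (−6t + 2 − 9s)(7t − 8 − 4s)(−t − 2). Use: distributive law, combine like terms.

42t^3 + 22t^2 − 108t + 39st^2 + 14st + 32 − 128s − 36s^2t − 72s^2

(−6t + 2 − 9s)(7t − 8 − 4s)(−t − 2)
= (−42t^2 + 48t + 24st + 14t − 16 − 8s − 63st + 72s + 36s^2)(−t − 2)    [distributive law]
= (−42t^2 + 62t − 39st − 16 + 64s + 36s^2)(−t − 2)    [combine like terms]
= 42t^3 + 84t^2 − 62t^2 − 124t + 39st^2 + 78st + 16t + 32 − 64st − 128s − 36s^2t − 72s^2    [distributive law]
= 42t^3 + 22t^2 − 108t + 39st^2 + 14st + 32 − 128s − 36s^2t − 72s^2    [combine like terms]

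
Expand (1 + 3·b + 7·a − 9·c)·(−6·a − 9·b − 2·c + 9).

57·a + 18·b − 83·c + 9 − 81·a·b − 27·b^2 + 75·b·c − 42·a^2 + 40·a·c + 18·c^2

(1 + 3·b + 7·a − 9·c)·(−6·a − 9·b − 2·c + 9)
= −6·a − 9·b − 2·c + 9 − 18·a·b − 27·b^2 − 6·b·c + 27·b − 42·a^2 − 63·a·b − 14·a·c + 63·a + 54·a·c + 81·b·c + 18·c^2 − 81·c    [distributive law]
= 57·a + 18·b − 83·c + 9 − 81·a·b − 27·b^2 + 75·b·c − 42·a^2 + 40·a·c + 18·c^2    [combine like terms]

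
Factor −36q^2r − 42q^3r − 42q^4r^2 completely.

6q^2r(−6 − 7q − 7q^2r)

−36q^2r − 42q^3r − 42q^4r^2
= 6(−6q^2r − 7q^3r − 7q^4r^2)    [factor out 6]
= 6q^2r(−6 − 7q − 7q^2r)    [factor out q^2r]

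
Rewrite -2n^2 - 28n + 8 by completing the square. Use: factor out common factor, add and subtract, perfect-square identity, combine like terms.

-2n^2 - 28n + 8
= -2(n^2 + 14n) + 8    [factor out -2 from the n-terms]
= -2(n^2 + 14n + 49 - 49) + 8    [add and subtract 49 inside the bracket]
= -2(n + 7)^2 + 98 + 8    [perfect-square identity]
= -2(n + 7)^2 + 106    [combine constants]

-2(n + 7)^2 + 106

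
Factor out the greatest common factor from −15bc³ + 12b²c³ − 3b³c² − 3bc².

3bc²(−5c + 4bc − b² − 1)

−15bc³ + 12b²c³ − 3b³c² − 3bc²
= 3(−5bc³ + 4b²c³ − b³c² − bc²)    [factor out 3]
= 3bc²(−5c + 4bc − b² − 1)    [factor out bc²]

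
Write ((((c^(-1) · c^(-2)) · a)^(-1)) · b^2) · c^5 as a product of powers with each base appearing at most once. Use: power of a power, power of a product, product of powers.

((((c^(-1) · c^(-2)) · a)^(-1)) · b^2) · c^5
= ((((c^(-1) · c^(-2))^(-1)) · (a^(-1))) · b^2) · c^5    [power of a product]
= (((((c^(-1))^(-1)) · ((c^(-2))^(-1))) · (a^(-1))) · b^2) · c^5    [power of a product]
= (((c · ((c^(-2))^(-1))) · (a^(-1))) · b^2) · c^5    [power of a power]
= (((c · c^2) · (a^(-1))) · b^2) · c^5    [power of a power]
= ((c^3 · (a^(-1))) · b^2) · c^5    [product of powers]
= a^(-1)b^2c^8    [product of powers]

a^(-1)b^2c^8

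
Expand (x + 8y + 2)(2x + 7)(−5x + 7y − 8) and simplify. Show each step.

(x + 8y + 2)(2x + 7)(−5x + 7y − 8)
= (2x^2 + 7x + 16xy + 56y + 4x + 14)(−5x + 7y − 8)    [distributive law]
= (2x^2 + 11x + 16xy + 56y + 14)(−5x + 7y − 8)    [combine like terms]
= −10x^3 + 14x^2y − 16x^2 − 55x^2 + 77xy − 88x − 80x^2y + 112xy^2 − 128xy − 280xy + 392y^2 − 448y − 70x + 98y − 112    [distributive law]
= −10x^3 − 66x^2y − 71x^2 − 331xy − 158x + 112xy^2 + 392y^2 − 350y − 112    [combine like terms]

−10x^3 − 66x^2y − 71x^2 − 331xy − 158x + 112xy^2 + 392y^2 − 350y − 112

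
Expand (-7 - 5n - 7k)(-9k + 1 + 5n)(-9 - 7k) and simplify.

(-7 - 5n - 7k)(-9k + 1 + 5n)(-9 - 7k)
= (63k - 7 - 35n + 45kn - 5n - 25n^2 + 63k^2 - 7k - 35kn)(-9 - 7k)    [distributive law]
= (56k - 7 - 40n + 10kn - 25n^2 + 63k^2)(-9 - 7k)    [combine like terms]
= -504k - 392k^2 + 63 + 49k + 360n + 280kn - 90kn - 70k^2n + 225n^2 + 175kn^2 - 567k^2 - 441k^3    [distributive law]
= -455k - 959k^2 + 63 + 360n + 190kn - 70k^2n + 225n^2 + 175kn^2 - 441k^3    [combine like terms]

-455k - 959k^2 + 63 + 360n + 190kn - 70k^2n + 225n^2 + 175kn^2 - 441k^3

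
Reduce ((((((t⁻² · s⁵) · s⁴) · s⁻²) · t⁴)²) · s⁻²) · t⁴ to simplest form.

((((((t⁻² · s⁵) · s⁴) · s⁻²) · t⁴)²) · s⁻²) · t⁴
= ((((((t⁻² · s⁵) · s⁴) · s⁻²)²) · ((t⁴)²)) · s⁻²) · t⁴    [power of a product]
= ((((((t⁻² · s⁵) · s⁴)²) · ((s⁻²)²)) · ((t⁴)²)) · s⁻²) · t⁴    [power of a product]
= ((((((t⁻² · s⁵)²) · ((s⁴)²)) · ((s⁻²)²)) · ((t⁴)²)) · s⁻²) · t⁴    [power of a product]
= (((((((t⁻²)²) · ((s⁵)²)) · ((s⁴)²)) · ((s⁻²)²)) · ((t⁴)²)) · s⁻²) · t⁴    [power of a product]
= (((((t⁻⁴ · ((s⁵)²)) · ((s⁴)²)) · ((s⁻²)²)) · ((t⁴)²)) · s⁻²) · t⁴    [power of a power]
= (((((t⁻⁴ · s¹⁰) · ((s⁴)²)) · ((s⁻²)²)) · ((t⁴)²)) · s⁻²) · t⁴    [power of a power]
= (((((t⁻⁴ · s¹⁰) · s⁸) · ((s⁻²)²)) · ((t⁴)²)) · s⁻²) · t⁴    [power of a power]
= (((((t⁻⁴ · s¹⁰) · s⁸) · s⁻⁴) · ((t⁴)²)) · s⁻²) · t⁴    [power of a power]
= (((((t⁻⁴ · s¹⁰) · s⁸) · s⁻⁴) · t⁸) · s⁻²) · t⁴    [power of a power]
= s¹²t⁸    [product of powers]

s¹²t⁸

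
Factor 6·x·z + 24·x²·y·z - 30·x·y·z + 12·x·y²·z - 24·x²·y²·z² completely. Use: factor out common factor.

6·x·z + 24·x²·y·z - 30·x·y·z + 12·x·y²·z - 24·x²·y²·z²
= 6(x·z + 4·x²·y·z - 5·x·y·z + 2·x·y²·z - 4·x²·y²·z²)    [factor out 6]
= 6·x·z(1 + 4·x·y - 5·y + 2·y² - 4·x·y²·z)    [factor out x·z]

6·x·z(1 + 4·x·y - 5·y + 2·y² - 4·x·y²·z)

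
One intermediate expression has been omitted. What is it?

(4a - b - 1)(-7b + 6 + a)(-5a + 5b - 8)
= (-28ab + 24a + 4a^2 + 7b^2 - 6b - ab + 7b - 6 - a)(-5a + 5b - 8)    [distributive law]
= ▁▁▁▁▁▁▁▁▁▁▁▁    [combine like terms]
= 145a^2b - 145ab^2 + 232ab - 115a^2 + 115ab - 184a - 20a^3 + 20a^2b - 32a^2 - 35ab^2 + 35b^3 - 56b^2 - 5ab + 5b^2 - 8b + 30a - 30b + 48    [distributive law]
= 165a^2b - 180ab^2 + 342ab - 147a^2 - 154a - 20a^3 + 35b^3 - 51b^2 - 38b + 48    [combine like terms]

After combine like terms, the bracketed line is:

(-29ab + 23a + 4a^2 + 7b^2 + b - 6)(-5a + 5b - 8)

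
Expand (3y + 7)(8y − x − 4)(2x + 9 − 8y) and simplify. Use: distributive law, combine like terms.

72xy² − 136y² − 192y³ − 6x²y + 117xy + 620y − 14x² − 119x − 252

(3y + 7)(8y − x − 4)(2x + 9 − 8y)
= (24y² − 3xy − 12y + 56y − 7x − 28)(2x + 9 − 8y)    [distributive law]
= (24y² − 3xy + 44y − 7x − 28)(2x + 9 − 8y)    [combine like terms]
= 48xy² + 216y² − 192y³ − 6x²y − 27xy + 24xy² + 88xy + 396y − 352y² − 14x² − 63x + 56xy − 56x − 252 + 224y    [distributive law]
= 72xy² − 136y² − 192y³ − 6x²y + 117xy + 620y − 14x² − 119x − 252    [combine like terms]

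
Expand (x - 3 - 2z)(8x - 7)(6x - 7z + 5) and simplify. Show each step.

(x - 3 - 2z)(8x - 7)(6x - 7z + 5)
= (8x^2 - 7x - 24x + 21 - 16xz + 14z)(6x - 7z + 5)    [distributive law]
= (8x^2 - 31x + 21 - 16xz + 14z)(6x - 7z + 5)    [combine like terms]
= 48x^3 - 56x^2z + 40x^2 - 186x^2 + 217xz - 155x + 126x - 147z + 105 - 96x^2z + 112xz^2 - 80xz + 84xz - 98z^2 + 70z    [distributive law]
= 48x^3 - 152x^2z - 146x^2 + 221xz - 29x - 77z + 105 + 112xz^2 - 98z^2    [combine like terms]

48x^3 - 152x^2z - 146x^2 + 221xz - 29x - 77z + 105 + 112xz^2 - 98z^2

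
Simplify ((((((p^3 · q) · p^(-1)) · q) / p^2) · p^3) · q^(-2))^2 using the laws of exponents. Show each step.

((((((p^3 · q) · p^(-1)) · q) / p^2) · p^3) · q^(-2))^2
= ((((((p^3 · q) · p^(-1)) · q) / p^2) · p^3)^2) · ((q^(-2))^2)    [power of a product]
= ((((((p^3 · q) · p^(-1)) · q) / p^2)^2) · ((p^3)^2)) · ((q^(-2))^2)    [power of a product]
= ((((((p^3 · q) · p^(-1)) · q)^2) / ((p^2)^2)) · ((p^3)^2)) · ((q^(-2))^2)    [power of a quotient]
= ((((((p^3 · q) · p^(-1))^2) · (q^2)) / ((p^2)^2)) · ((p^3)^2)) · ((q^(-2))^2)    [power of a product]
= ((((((p^3 · q)^2) · ((p^(-1))^2)) · (q^2)) / ((p^2)^2)) · ((p^3)^2)) · ((q^(-2))^2)    [power of a product]
= (((((((p^3)^2) · (q^2)) · ((p^(-1))^2)) · (q^2)) / ((p^2)^2)) · ((p^3)^2)) · ((q^(-2))^2)    [power of a product]
= (((((p^6 · (q^2)) · ((p^(-1))^2)) · (q^2)) / ((p^2)^2)) · ((p^3)^2)) · ((q^(-2))^2)    [power of a power]
= (((((p^6 · q^2) · p^(-2)) · (q^2)) / ((p^2)^2)) · ((p^3)^2)) · ((q^(-2))^2)    [power of a power]
= (((((p^6 · q^2) · p^(-2)) · q^2) / p^4) · ((p^3)^2)) · ((q^(-2))^2)    [power of a power]
= (((((p^6 · q^2) · p^(-2)) · q^2) / p^4) · p^6) · ((q^(-2))^2)    [power of a power]
= (((((p^6 · q^2) · p^(-2)) · q^2) / p^4) · p^6) · q^(-4)    [power of a power]
= p^6    [quotient of powers; product of powers]

p^6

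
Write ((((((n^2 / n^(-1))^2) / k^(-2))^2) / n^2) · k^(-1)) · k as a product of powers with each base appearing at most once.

((((((n^2 / n^(-1))^2) / k^(-2))^2) / n^2) · k^(-1)) · k
= ((((((n^2 / n^(-1))^2)^2) / ((k^(-2))^2)) / n^2) · k^(-1)) · k    [power of a quotient]
= (((((n^2 / n^(-1))^4) / ((k^(-2))^2)) / n^2) · k^(-1)) · k    [power of a power]
= ((((((n^2)^4) / ((n^(-1))^4)) / ((k^(-2))^2)) / n^2) · k^(-1)) · k    [power of a quotient]
= ((((n^8 / ((n^(-1))^4)) / ((k^(-2))^2)) / n^2) · k^(-1)) · k    [power of a power]
= ((((n^8 / n^(-4)) / ((k^(-2))^2)) / n^2) · k^(-1)) · k    [power of a power]
= (((n^12 / ((k^(-2))^2)) / n^2) · k^(-1)) · k    [quotient of powers]
= (((n^12 / k^(-4)) / n^2) · k^(-1)) · k    [power of a power]
= k^4n^10    [quotient of powers; product of powers]

k^4n^10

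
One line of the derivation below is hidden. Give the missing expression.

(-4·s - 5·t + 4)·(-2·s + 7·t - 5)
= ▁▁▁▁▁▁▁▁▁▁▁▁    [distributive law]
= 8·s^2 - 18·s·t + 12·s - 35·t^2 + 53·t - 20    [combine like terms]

After distributive law, the bracketed line is:

8·s^2 - 28·s·t + 20·s + 10·s·t - 35·t^2 + 25·t - 8·s + 28·t - 20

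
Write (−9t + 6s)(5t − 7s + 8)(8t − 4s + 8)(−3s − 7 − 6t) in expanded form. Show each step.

−4464st^3 + 8136t^3 + 2160t^4 + 1476s^2t^2 − 12156st^2 + 10008t^2 + 1116s^3t + 3876s^2t − 10488st + 4032t − 504s^4 + 408s^3 + 2544s^2 − 2688s

(−9t + 6s)(5t − 7s + 8)(8t − 4s + 8)(−3s − 7 − 6t)
= (−45t^2 + 63st − 72t + 30st − 42s^2 + 48s)(8t − 4s + 8)(−3s − 7 − 6t)    [distributive law]
= (−45t^2 + 93st − 72t − 42s^2 + 48s)(8t − 4s + 8)(−3s − 7 − 6t)    [combine like terms]
= (−360t^3 + 180st^2 − 360t^2 + 744st^2 − 372s^2t + 744st − 576t^2 + 288st − 576t − 336s^2t + 168s^3 − 336s^2 + 384st − 192s^2 + 384s)(−3s − 7 − 6t)    [distributive law]
= (−360t^3 + 924st^2 − 936t^2 − 708s^2t + 1416st − 576t + 168s^3 − 528s^2 + 384s)(−3s − 7 − 6t)    [combine like terms]
= 1080st^3 + 2520t^3 + 2160t^4 − 2772s^2t^2 − 6468st^2 − 5544st^3 + 2808st^2 + 6552t^2 + 5616t^3 + 2124s^3t + 4956s^2t + 4248s^2t^2 − 4248s^2t − 9912st − 8496st^2 + 1728st + 4032t + 3456t^2 − 504s^4 − 1176s^3 − 1008s^3t + 1584s^3 + 3696s^2 + 3168s^2t − 1152s^2 − 2688s − 2304st    [distributive law]
= −4464st^3 + 8136t^3 + 2160t^4 + 1476s^2t^2 − 12156st^2 + 10008t^2 + 1116s^3t + 3876s^2t − 10488st + 4032t − 504s^4 + 408s^3 + 2544s^2 − 2688s    [combine like terms]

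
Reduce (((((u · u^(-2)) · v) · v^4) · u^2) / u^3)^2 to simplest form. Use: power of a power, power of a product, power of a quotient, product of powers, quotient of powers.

(((((u · u^(-2)) · v) · v^4) · u^2) / u^3)^2
= (((((u · u^(-2)) · v) · v^4) · u^2)^2) / ((u^3)^2)    [power of a quotient]
= (((((u · u^(-2)) · v) · v^4)^2) · ((u^2)^2)) / ((u^3)^2)    [power of a product]
= (((((u · u^(-2)) · v)^2) · ((v^4)^2)) · ((u^2)^2)) / ((u^3)^2)    [power of a product]
= (((((u · u^(-2))^2) · (v^2)) · ((v^4)^2)) · ((u^2)^2)) / ((u^3)^2)    [power of a product]
= (((((u^2) · ((u^(-2))^2)) · (v^2)) · ((v^4)^2)) · ((u^2)^2)) / ((u^3)^2)    [power of a product]
= ((((u^2 · u^(-4)) · (v^2)) · ((v^4)^2)) · ((u^2)^2)) / ((u^3)^2)    [power of a power]
= (((u^(-2) · (v^2)) · ((v^4)^2)) · ((u^2)^2)) / ((u^3)^2)    [product of powers]
= (((u^(-2) · v^2) · v^8) · ((u^2)^2)) / ((u^3)^2)    [power of a power]
= (((u^(-2) · v^2) · v^8) · u^4) / ((u^3)^2)    [power of a power]
= (((u^(-2) · v^2) · v^8) · u^4) / u^6    [power of a power]
= u^(-4)v^10    [quotient of powers; product of powers]

u^(-4)v^10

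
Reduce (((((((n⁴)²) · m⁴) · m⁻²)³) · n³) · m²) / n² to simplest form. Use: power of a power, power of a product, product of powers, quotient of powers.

(((((((n⁴)²) · m⁴) · m⁻²)³) · n³) · m²) / n²
= (((((((n⁴)²) · m⁴)³) · ((m⁻²)³)) · n³) · m²) / n²    [power of a product]
= (((((((n⁴)²)³) · ((m⁴)³)) · ((m⁻²)³)) · n³) · m²) / n²    [power of a product]
= ((((((n⁴)⁶) · ((m⁴)³)) · ((m⁻²)³)) · n³) · m²) / n²    [power of a power]
= ((((n²⁴ · ((m⁴)³)) · ((m⁻²)³)) · n³) · m²) / n²    [power of a power]
= ((((n²⁴ · m¹²) · ((m⁻²)³)) · n³) · m²) / n²    [power of a power]
= ((((n²⁴ · m¹²) · m⁻⁶) · n³) · m²) / n²    [power of a power]
= m⁸·n²⁵    [quotient of powers; product of powers]

m⁸·n²⁵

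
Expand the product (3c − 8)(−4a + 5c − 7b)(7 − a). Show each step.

(3c − 8)(−4a + 5c − 7b)(7 − a)
= (−12ac + 15c^2 − 21bc + 32a − 40c + 56b)(7 − a)    [distributive law]
= −84ac + 12a^2c + 105c^2 − 15ac^2 − 147bc + 21abc + 224a − 32a^2 − 280c + 40ac + 392b − 56ab    [distributive law]
= −44ac + 12a^2c + 105c^2 − 15ac^2 − 147bc + 21abc + 224a − 32a^2 − 280c + 392b − 56ab    [combine like terms]

−44ac + 12a^2c + 105c^2 − 15ac^2 − 147bc + 21abc + 224a − 32a^2 − 280c + 392b − 56ab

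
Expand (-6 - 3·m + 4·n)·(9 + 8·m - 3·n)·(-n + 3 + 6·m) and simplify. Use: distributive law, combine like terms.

216·n - 162 - 549·m + 522·m·n - 522·m^2 - 90·n^2 + 270·m^2·n - 144·m^3 - 113·m·n^2 + 12·n^3

(-6 - 3·m + 4·n)·(9 + 8·m - 3·n)·(-n + 3 + 6·m)
= (-54 - 48·m + 18·n - 27·m - 24·m^2 + 9·m·n + 36·n + 32·m·n - 12·n^2)·(-n + 3 + 6·m)    [distributive law]
= (-54 - 75·m + 54·n - 24·m^2 + 41·m·n - 12·n^2)·(-n + 3 + 6·m)    [combine like terms]
= 54·n - 162 - 324·m + 75·m·n - 225·m - 450·m^2 - 54·n^2 + 162·n + 324·m·n + 24·m^2·n - 72·m^2 - 144·m^3 - 41·m·n^2 + 123·m·n + 246·m^2·n + 12·n^3 - 36·n^2 - 72·m·n^2    [distributive law]
= 216·n - 162 - 549·m + 522·m·n - 522·m^2 - 90·n^2 + 270·m^2·n - 144·m^3 - 113·m·n^2 + 12·n^3    [combine like terms]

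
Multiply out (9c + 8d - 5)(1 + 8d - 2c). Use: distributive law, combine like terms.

19c + 56cd - 18c^2 - 32d + 64d^2 - 5

(9c + 8d - 5)(1 + 8d - 2c)
= 9c + 72cd - 18c^2 + 8d + 64d^2 - 16cd - 5 - 40d + 10c    [distributive law]
= 19c + 56cd - 18c^2 - 32d + 64d^2 - 5    [combine like terms]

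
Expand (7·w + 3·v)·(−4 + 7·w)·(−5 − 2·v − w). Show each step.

(7·w + 3·v)·(−4 + 7·w)·(−5 − 2·v − w)
= (−28·w + 49·w^2 − 12·v + 21·v·w)·(−5 − 2·v − w)    [distributive law]
= 140·w + 56·v·w + 28·w^2 − 245·w^2 − 98·v·w^2 − 49·w^3 + 60·v + 24·v^2 + 12·v·w − 105·v·w − 42·v^2·w − 21·v·w^2    [distributive law]
= 140·w − 37·v·w − 217·w^2 − 119·v·w^2 − 49·w^3 + 60·v + 24·v^2 − 42·v^2·w    [combine like terms]

140·w − 37·v·w − 217·w^2 − 119·v·w^2 − 49·w^3 + 60·v + 24·v^2 − 42·v^2·w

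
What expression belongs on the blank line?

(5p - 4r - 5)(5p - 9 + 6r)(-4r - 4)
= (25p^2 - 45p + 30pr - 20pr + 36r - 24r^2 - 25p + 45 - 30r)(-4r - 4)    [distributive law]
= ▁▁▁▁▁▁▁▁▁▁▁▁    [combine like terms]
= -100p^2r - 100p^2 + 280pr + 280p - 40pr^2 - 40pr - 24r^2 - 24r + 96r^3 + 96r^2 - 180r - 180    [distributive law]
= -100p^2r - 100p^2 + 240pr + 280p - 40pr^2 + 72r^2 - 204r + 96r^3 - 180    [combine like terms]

After combine like terms, the bracketed line is:

(25p^2 - 70p + 10pr + 6r - 24r^2 + 45)(-4r - 4)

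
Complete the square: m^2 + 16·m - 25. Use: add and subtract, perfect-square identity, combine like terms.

(m + 8)^2 - 89

m^2 + 16·m - 25
= m^2 + 16·m + 64 - 64 - 25    [add and subtract 64]
= (m + 8)^2 - 64 - 25    [perfect-square identity]
= (m + 8)^2 - 89    [combine constants]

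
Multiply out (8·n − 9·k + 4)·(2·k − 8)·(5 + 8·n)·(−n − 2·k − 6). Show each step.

−464·k·n² − 486·k²·n − 3568·k·n − 128·k·n³ − 112·k²·n² + 3648·n² + 3616·n + 512·n³ + 180·k³ − 260·k² + 288·k³·n − 2080·k + 960

(8·n − 9·k + 4)·(2·k − 8)·(5 + 8·n)·(−n − 2·k − 6)
= (16·k·n − 64·n − 18·k² + 72·k + 8·k − 32)·(5 + 8·n)·(−n − 2·k − 6)    [distributive law]
= (16·k·n − 64·n − 18·k² + 80·k − 32)·(5 + 8·n)·(−n − 2·k − 6)    [combine like terms]
= (80·k·n + 128·k·n² − 320·n − 512·n² − 90·k² − 144·k²·n + 400·k + 640·k·n − 160 − 256·n)·(−n − 2·k − 6)    [distributive law]
= (720·k·n + 128·k·n² − 576·n − 512·n² − 90·k² − 144·k²·n + 400·k − 160)·(−n − 2·k − 6)    [combine like terms]
= −720·k·n² − 1440·k²·n − 4320·k·n − 128·k·n³ − 256·k²·n² − 768·k·n² + 576·n² + 1152·k·n + 3456·n + 512·n³ + 1024·k·n² + 3072·n² + 90·k²·n + 180·k³ + 540·k² + 144·k²·n² + 288·k³·n + 864·k²·n − 400·k·n − 800·k² − 2400·k + 160·n + 320·k + 960    [distributive law]
= −464·k·n² − 486·k²·n − 3568·k·n − 128·k·n³ − 112·k²·n² + 3648·n² + 3616·n + 512·n³ + 180·k³ − 260·k² + 288·k³·n − 2080·k + 960    [combine like terms]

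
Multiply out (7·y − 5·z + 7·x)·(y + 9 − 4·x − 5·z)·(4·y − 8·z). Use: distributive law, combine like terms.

(7·y − 5·z + 7·x)·(y + 9 − 4·x − 5·z)·(4·y − 8·z)
= (7·y^2 + 63·y − 28·x·y − 35·y·z − 5·y·z − 45·z + 20·x·z + 25·z^2 + 7·x·y + 63·x − 28·x^2 − 35·x·z)·(4·y − 8·z)    [distributive law]
= (7·y^2 + 63·y − 21·x·y − 40·y·z − 45·z − 15·x·z + 25·z^2 + 63·x − 28·x^2)·(4·y − 8·z)    [combine like terms]
= 28·y^3 − 56·y^2·z + 252·y^2 − 504·y·z − 84·x·y^2 + 168·x·y·z − 160·y^2·z + 320·y·z^2 − 180·y·z + 360·z^2 − 60·x·y·z + 120·x·z^2 + 100·y·z^2 − 200·z^3 + 252·x·y − 504·x·z − 112·x^2·y + 224·x^2·z    [distributive law]
= 28·y^3 − 216·y^2·z + 252·y^2 − 684·y·z − 84·x·y^2 + 108·x·y·z + 420·y·z^2 + 360·z^2 + 120·x·z^2 − 200·z^3 + 252·x·y − 504·x·z − 112·x^2·y + 224·x^2·z    [combine like terms]

28·y^3 − 216·y^2·z + 252·y^2 − 684·y·z − 84·x·y^2 + 108·x·y·z + 420·y·z^2 + 360·z^2 + 120·x·z^2 − 200·z^3 + 252·x·y − 504·x·z − 112·x^2·y + 224·x^2·z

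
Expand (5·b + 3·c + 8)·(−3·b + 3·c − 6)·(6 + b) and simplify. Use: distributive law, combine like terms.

−144·b² − 15·b³ + 42·b·c + 6·b²·c − 372·b + 54·c² + 9·b·c² + 36·c − 288

(5·b + 3·c + 8)·(−3·b + 3·c − 6)·(6 + b)
= (−15·b² + 15·b·c − 30·b − 9·b·c + 9·c² − 18·c − 24·b + 24·c − 48)·(6 + b)    [distributive law]
= (−15·b² + 6·b·c − 54·b + 9·c² + 6·c − 48)·(6 + b)    [combine like terms]
= −90·b² − 15·b³ + 36·b·c + 6·b²·c − 324·b − 54·b² + 54·c² + 9·b·c² + 36·c + 6·b·c − 288 − 48·b    [distributive law]
= −144·b² − 15·b³ + 42·b·c + 6·b²·c − 372·b + 54·c² + 9·b·c² + 36·c − 288    [combine like terms]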